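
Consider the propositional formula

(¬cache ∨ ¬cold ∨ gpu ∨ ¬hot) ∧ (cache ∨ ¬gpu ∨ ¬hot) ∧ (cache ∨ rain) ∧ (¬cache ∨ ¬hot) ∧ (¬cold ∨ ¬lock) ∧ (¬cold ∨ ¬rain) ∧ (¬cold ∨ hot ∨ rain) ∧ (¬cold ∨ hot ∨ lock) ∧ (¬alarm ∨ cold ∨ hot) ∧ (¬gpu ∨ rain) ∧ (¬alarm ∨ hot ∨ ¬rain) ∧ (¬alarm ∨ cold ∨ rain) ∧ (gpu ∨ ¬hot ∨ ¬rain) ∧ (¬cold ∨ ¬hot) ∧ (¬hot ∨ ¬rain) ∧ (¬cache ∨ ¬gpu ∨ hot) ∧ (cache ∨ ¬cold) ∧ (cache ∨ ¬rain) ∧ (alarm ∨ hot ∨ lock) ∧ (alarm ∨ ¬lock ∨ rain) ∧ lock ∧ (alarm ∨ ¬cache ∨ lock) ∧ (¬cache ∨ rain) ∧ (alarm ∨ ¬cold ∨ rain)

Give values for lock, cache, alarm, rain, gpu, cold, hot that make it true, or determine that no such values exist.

lock = True; cache = True; alarm = False; rain = True; gpu = False; cold = False; hot = False

Unit clause (lock) forces lock = True.
In (¬cold ∨ ¬lock) only ¬cold is left, so cold = False.
Set cache = True.
  then (¬cache ∨ ¬hot) forces hot = False.
  then (¬alarm ∨ cold ∨ hot) forces alarm = False.
  then (¬cache ∨ ¬gpu ∨ hot) forces gpu = False.
  then (alarm ∨ ¬lock ∨ rain) forces rain = True.
All clauses satisfied.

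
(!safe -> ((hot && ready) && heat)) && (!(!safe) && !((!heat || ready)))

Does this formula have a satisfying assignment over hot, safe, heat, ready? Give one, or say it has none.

hot = False, safe = True, heat = True, ready = False

  !safe -> ((hot && ready) && heat) = True
    !safe = False
    (hot && ready) && heat = False
      hot && ready = False
  !(!safe) && !((!heat || ready)) = True
    !(!safe) = True
      !safe = False
    !((!heat || ready)) = True
      !heat || ready = False
        !heat = False
Both conjuncts True, so the formula holds.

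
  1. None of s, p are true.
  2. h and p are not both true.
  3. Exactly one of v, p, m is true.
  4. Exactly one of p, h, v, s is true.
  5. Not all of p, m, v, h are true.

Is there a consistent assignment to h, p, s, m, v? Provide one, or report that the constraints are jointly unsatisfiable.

h = True, p = False, s = False, m = True, v = False

  (1) {s, p}: 0 true — none ✓
  (2) h=T, p=F — not both ✓
  (3) {v, p, m}: 1 true — exactly one ✓
  (4) {p, h, v, s}: 1 true — exactly one ✓
  (5) {p, m, v, h}: 2/4 true — not all ✓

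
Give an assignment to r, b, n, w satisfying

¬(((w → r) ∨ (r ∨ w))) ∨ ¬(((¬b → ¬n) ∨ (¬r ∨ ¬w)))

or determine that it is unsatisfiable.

r = True, b = False, n = True, w = True

  ¬(((w → r) ∨ (r ∨ w))) ∨ ¬(((¬b → ¬n) ∨ (¬r ∨ ¬w))) = True
    ¬(((w → r) ∨ (r ∨ w))) = False
      (w → r) ∨ (r ∨ w) = True
        w → r = True
        r ∨ w = True
    ¬(((¬b → ¬n) ∨ (¬r ∨ ¬w))) = True
      (¬b → ¬n) ∨ (¬r ∨ ¬w) = False
        ¬b → ¬n = False
          ¬b = True
          ¬n = False
        ¬r ∨ ¬w = False
          ¬r = False
          ¬w = False
The formula evaluates to True.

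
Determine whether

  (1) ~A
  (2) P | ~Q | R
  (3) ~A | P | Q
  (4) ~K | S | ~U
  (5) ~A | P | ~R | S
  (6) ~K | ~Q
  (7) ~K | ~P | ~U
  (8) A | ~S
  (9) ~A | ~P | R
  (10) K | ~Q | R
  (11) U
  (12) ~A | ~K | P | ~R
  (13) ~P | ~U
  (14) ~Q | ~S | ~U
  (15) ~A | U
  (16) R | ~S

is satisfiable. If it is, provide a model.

Unit clause (~A) forces A = False.
In (A | ~S) only ~S is left, so S = False.
Unit clause (U) forces U = True.
In (~P | ~U) only ~P is left, so P = False.
In (~K | S | ~U) only ~K is left, so K = False.
Set Q = False.
Set R = False.
All clauses satisfied.

S: False, Q: False, P: False, U: True, R: False, K: False, A: False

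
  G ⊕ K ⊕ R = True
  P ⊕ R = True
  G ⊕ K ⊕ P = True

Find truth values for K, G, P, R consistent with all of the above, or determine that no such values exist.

Unsatisfiable — no assignment works.

Adding constraints 1, 2, 3 mod 2: every variable appears an even number of times on the left, so the left side is 0.
But the right sides sum to 1 (mod 2). 0 ≠ 1 — the system is inconsistent.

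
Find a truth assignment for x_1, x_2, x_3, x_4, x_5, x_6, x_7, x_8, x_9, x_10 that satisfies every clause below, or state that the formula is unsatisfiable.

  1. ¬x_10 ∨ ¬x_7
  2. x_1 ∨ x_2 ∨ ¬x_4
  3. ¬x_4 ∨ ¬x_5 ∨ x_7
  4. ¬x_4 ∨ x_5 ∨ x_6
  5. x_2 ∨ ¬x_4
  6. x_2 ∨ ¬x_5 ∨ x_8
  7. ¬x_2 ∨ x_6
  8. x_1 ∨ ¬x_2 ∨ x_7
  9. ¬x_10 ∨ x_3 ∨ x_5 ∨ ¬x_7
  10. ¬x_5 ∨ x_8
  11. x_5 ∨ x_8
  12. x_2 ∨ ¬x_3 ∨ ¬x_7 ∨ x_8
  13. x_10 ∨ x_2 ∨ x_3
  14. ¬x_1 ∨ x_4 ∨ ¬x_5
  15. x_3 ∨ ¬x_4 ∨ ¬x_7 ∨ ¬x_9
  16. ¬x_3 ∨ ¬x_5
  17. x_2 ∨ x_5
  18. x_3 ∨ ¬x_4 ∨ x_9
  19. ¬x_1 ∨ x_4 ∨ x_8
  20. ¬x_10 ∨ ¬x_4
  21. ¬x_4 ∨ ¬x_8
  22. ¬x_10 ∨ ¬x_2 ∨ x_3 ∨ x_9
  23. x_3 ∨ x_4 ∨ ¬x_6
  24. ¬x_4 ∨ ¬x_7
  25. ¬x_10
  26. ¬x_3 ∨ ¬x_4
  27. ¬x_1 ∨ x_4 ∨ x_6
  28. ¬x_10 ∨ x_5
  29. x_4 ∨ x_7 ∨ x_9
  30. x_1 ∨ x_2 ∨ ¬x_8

x_1 = True; x_2 = True; x_3 = True; x_4 = False; x_5 = False; x_6 = True; x_7 = True; x_8 = True; x_9 = False; x_10 = False

Unit clause (¬x_10) forces x_10 = False.
Set x_1 = True.
Try x_2 = False:
  (x_2 ∨ ¬x_4) forces x_4 = False.
  (x_10 ∨ x_2 ∨ x_3) forces x_3 = True.
  (¬x_1 ∨ x_4 ∨ ¬x_5) forces x_5 = False.
  clause (x_2 ∨ x_5) is falsified — backtrack.
So x_2 = True.
  then (¬x_2 ∨ x_6) forces x_6 = True.
Set x_3 = True.
  then (¬x_3 ∨ ¬x_5) forces x_5 = False.
  then (¬x_3 ∨ ¬x_4) forces x_4 = False.
  then (x_5 ∨ x_8) forces x_8 = True.
Set x_7 = True.
Set x_9 = False.
All clauses satisfied.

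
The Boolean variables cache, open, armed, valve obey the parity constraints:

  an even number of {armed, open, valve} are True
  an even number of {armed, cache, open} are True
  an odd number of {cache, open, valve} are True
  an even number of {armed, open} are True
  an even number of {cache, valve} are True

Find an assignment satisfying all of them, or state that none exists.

cache: False, open: True, armed: True, valve: False

{armed, open, valve}: 2 true → even ✓
{armed, cache, open}: 2 true → even ✓
{cache, open, valve}: 1 true → odd ✓
{armed, open}: 2 true → even ✓
{cache, valve}: 0 true → even ✓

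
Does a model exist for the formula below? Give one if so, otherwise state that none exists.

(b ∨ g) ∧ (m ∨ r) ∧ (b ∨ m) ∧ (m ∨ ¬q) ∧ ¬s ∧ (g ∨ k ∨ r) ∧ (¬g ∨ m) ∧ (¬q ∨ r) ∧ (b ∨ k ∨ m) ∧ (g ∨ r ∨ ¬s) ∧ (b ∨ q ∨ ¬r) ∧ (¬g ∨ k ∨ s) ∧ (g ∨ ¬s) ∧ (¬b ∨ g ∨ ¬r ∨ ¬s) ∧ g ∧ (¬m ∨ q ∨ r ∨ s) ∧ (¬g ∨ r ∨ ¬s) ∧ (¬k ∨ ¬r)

Case s = True:
  Clause (¬s) is falsified — contradiction.
Case s = False:
  (g) forces g = True.
  (¬g ∨ m) forces m = True.
  (¬g ∨ k ∨ s) forces k = True.
  (¬k ∨ ¬r) forces r = False.
  (¬q ∨ r) forces q = False.
  Clause (¬m ∨ q ∨ r ∨ s) is falsified — contradiction.
Both cases fail, so the formula is unsatisfiable.

No satisfying assignment exists.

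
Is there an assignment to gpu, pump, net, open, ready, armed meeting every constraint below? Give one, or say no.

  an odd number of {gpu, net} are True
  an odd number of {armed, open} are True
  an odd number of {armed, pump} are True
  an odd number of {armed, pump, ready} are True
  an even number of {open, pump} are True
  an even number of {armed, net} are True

gpu = False, pump = False, net = True, open = False, ready = False, armed = True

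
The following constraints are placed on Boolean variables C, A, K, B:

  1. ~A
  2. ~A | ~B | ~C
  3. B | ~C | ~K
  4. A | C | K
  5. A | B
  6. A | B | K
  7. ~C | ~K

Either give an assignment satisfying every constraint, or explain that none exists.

C = False, A = False, K = True, B = True

Unit clause (~A) forces A = False.
In (A | B) only B is left, so B = True.
Set C = False.
  then (A | C | K) forces K = True.
Check each clause:
  (~A): ~A holds.
  (~A | ~B | ~C): ~A holds.
  (B | ~C | ~K): B holds.
  (A | C | K): K holds.
  (A | B): B holds.
  (A | B | K): B holds.
  (~C | ~K): ~C holds.
All clauses satisfied.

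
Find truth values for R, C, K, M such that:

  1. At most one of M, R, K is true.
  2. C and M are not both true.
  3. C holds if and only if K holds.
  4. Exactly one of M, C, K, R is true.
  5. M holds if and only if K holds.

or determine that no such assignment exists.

R = True, C = False, K = False, M = False

  (1) {M, R, K}: 1 true — at most one ✓
  (2) C=F, M=F — not both ✓
  (3) C=F, K=F — same ✓
  (4) {M, C, K, R}: 1 true — exactly one ✓
  (5) M=F, K=F — same ✓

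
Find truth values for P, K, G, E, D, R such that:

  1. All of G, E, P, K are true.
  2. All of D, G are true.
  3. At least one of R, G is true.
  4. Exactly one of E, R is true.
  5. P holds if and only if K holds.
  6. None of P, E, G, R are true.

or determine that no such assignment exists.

Case P = True:
  Constraint (6) is violated (P=T) — contradiction.
Case P = False:
  Constraint (1) is violated (P=F) — contradiction.
Both cases fail — unsatisfiable.

UNSATISFIABLE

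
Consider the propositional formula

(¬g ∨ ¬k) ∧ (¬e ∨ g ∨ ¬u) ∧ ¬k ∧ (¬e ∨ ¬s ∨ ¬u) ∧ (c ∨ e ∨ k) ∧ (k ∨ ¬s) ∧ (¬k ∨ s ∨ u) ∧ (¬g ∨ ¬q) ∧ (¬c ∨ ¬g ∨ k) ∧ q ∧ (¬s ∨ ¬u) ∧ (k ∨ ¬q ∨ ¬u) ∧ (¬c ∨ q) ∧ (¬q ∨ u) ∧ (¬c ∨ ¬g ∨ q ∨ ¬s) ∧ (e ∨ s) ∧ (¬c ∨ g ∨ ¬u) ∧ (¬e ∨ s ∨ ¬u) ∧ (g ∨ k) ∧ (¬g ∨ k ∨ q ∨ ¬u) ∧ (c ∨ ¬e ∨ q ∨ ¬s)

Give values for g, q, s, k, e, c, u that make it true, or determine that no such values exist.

UNSATISFIABLE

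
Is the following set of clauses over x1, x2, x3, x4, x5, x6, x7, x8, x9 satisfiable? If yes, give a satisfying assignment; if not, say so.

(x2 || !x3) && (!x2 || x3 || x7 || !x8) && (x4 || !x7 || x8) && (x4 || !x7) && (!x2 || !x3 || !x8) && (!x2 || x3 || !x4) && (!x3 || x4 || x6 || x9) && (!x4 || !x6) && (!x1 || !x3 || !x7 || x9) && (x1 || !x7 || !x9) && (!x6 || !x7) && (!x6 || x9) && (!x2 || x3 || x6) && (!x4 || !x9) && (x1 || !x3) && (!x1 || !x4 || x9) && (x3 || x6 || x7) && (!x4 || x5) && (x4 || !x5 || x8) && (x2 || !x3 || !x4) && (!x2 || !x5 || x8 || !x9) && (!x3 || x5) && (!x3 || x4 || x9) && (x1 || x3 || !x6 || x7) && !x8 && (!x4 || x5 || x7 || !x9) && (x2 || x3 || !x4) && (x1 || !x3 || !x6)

x1 = True, x2 = False, x3 = False, x4 = False, x5 = False, x6 = True, x7 = False, x8 = False, x9 = True

Unit clause (!x8) forces x8 = False.
Set x1 = True.
Set x2 = False.
  then (x2 || !x3) forces x3 = False.
  then (x2 || x3 || !x4) forces x4 = False.
  then (x4 || !x7 || x8) forces x7 = False.
  then (x3 || x6 || x7) forces x6 = True.
  then (x4 || !x5 || x8) forces x5 = False.
  then (!x6 || x9) forces x9 = True.
All clauses satisfied.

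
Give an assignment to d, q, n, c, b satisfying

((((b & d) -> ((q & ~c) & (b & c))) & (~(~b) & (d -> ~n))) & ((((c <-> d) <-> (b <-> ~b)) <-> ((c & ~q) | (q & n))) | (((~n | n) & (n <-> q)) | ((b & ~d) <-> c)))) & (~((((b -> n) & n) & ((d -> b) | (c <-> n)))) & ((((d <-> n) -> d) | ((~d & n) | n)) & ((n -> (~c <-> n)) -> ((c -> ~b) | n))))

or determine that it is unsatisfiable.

The formula is unsatisfiable.

Case b = True: the formula simplifies to (((d -> ((q & ~c) & c)) & (d -> ~n)) & ((~((c <-> d)) <-> ((c & ~q) | (q & n))) | (((~n | n) & (n <-> q)) | (~d <-> c)))) & (~((n & n)) & ((((d <-> n) -> d) | ((~d & n) | n)) & ((n -> (~c <-> n)) -> (~c | n)))).
  n = True: the conjunct ~((n & n)) becomes ~((True & True)) = False.
  n = False: simplifies to ((d -> ((q & ~c) & c)) & ((~((c <-> d)) <-> (c & ~q)) | (~q | (~d <-> c)))) & ((~d -> d) & ~c).
    c = True: the conjunct ~c is False.
    c = False: simplifies to (~d & (~d | (~q | d))) & (~d -> d).
      d = True: the conjunct ~d is False.
      d = False: the conjunct ~d -> d becomes ~False -> False = False.
Case b = False: the conjunct ~(~b) becomes ~(~False) = False.
Both cases fail — unsatisfiable.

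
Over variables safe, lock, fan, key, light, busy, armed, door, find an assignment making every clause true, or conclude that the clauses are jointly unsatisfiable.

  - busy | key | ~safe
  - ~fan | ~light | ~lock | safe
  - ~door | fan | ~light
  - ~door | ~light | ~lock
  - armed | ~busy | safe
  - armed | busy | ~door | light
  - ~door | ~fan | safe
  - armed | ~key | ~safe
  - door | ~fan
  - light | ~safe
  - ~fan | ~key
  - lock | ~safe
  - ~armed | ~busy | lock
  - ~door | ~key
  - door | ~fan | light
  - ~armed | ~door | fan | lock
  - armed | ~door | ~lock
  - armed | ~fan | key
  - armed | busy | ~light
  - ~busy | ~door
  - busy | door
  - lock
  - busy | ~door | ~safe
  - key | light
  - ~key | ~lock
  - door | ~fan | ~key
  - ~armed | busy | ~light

safe=T, lock=T, fan=F, key=F, light=T, busy=T, armed=T, door=F

Unit clause (lock) forces lock = True.
In (~key | ~lock) only ~key is left, so key = False.
In (key | light) only light is left, so light = True.
In (~door | ~light | ~lock) only ~door is left, so door = False.
In (door | ~fan) only ~fan is left, so fan = False.
In (busy | door) only busy is left, so busy = True.
Set safe = True.
Set armed = True.
All clauses satisfied.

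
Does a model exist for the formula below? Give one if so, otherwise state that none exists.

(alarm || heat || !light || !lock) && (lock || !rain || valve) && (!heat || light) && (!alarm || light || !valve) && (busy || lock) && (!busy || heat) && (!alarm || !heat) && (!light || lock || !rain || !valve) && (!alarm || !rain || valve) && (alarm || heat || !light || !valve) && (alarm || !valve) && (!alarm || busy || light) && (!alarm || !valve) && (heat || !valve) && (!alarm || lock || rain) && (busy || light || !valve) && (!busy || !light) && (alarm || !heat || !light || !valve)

busy = False, lock = True, alarm = False, valve = False, rain = True, heat = True, light = True

Try busy = True:
  (!busy || heat) forces heat = True.
  (!heat || light) forces light = True.
  clause (!busy || !light) is falsified — backtrack.
So busy = False.
  then (busy || lock) forces lock = True.
Set alarm = False.
  then (alarm || !valve) forces valve = False.
Set rain = True.
Set heat = True.
  then (!heat || light) forces light = True.
All clauses satisfied.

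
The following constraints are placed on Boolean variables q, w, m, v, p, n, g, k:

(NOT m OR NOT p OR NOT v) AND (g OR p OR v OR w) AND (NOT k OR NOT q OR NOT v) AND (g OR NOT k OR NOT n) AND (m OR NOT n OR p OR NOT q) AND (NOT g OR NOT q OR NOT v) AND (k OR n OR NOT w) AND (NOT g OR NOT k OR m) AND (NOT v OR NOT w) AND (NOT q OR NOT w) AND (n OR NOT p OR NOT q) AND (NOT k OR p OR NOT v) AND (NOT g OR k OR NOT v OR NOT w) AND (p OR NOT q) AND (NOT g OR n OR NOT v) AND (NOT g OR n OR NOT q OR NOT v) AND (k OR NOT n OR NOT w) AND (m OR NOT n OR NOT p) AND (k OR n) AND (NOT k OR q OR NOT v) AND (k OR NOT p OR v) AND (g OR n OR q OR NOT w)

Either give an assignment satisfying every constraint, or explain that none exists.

Set q = False.
Set w = False.
Set m = False.
Set v = True.
  then (NOT k OR q OR NOT v) forces k = False.
  then (k OR n) forces n = True.
  then (m OR NOT n OR NOT p) forces p = False.
Set g = True.
All clauses satisfied.

q=F, w=F, m=F, v=T, p=F, n=T, g=T, k=F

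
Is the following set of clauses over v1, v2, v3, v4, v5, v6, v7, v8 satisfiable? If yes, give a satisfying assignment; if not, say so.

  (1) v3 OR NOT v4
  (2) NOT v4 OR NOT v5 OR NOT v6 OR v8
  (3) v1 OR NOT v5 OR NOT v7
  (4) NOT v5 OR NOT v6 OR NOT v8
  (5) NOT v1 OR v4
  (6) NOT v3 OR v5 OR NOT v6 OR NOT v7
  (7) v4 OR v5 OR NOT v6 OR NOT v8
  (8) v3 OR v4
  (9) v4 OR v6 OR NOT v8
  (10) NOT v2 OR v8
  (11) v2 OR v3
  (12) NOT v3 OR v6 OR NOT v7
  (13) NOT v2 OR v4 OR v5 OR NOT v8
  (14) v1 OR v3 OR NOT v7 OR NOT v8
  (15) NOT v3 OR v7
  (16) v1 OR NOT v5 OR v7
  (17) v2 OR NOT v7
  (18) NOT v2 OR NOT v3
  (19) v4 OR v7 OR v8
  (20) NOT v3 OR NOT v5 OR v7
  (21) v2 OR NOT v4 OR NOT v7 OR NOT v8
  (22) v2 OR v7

Case v2 = True:
  (NOT v2 OR v8) forces v8 = True.
  (NOT v2 OR NOT v3) forces v3 = False.
  (v3 OR NOT v4) forces v4 = False.
  Clause (v3 OR v4) is falsified — contradiction.
Case v2 = False:
  (v2 OR v3) forces v3 = True.
  (NOT v3 OR v7) forces v7 = True.
  Clause (v2 OR NOT v7) is falsified — contradiction.
Both cases fail, so the formula is unsatisfiable.

UNSATISFIABLE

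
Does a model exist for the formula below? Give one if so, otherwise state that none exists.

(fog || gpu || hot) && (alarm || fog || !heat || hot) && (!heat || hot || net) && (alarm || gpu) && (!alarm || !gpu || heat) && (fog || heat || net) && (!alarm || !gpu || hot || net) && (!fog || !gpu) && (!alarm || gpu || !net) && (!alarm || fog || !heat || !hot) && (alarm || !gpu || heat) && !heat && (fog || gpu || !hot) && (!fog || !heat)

net = False, hot = True, gpu = False, alarm = True, fog = True, heat = False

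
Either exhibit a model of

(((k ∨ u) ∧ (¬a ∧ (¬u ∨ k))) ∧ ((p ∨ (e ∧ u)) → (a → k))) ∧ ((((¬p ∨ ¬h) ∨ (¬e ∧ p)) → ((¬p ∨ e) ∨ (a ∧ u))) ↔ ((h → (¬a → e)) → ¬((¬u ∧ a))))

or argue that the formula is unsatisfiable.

h = True; e = True; u = False; a = False; p = True; k = True

  ((k ∨ u) ∧ (¬a ∧ (¬u ∨ k))) ∧ ((p ∨ (e ∧ u)) → (a → k)) = True
    (k ∨ u) ∧ (¬a ∧ (¬u ∨ k)) = True
      k ∨ u = True
      ¬a ∧ (¬u ∨ k) = True
        ¬a = True
        ¬u ∨ k = True
          ¬u = True
    (p ∨ (e ∧ u)) → (a → k) = True
      p ∨ (e ∧ u) = True
        e ∧ u = False
      a → k = True
  (((¬p ∨ ¬h) ∨ (¬e ∧ p)) → ((¬p ∨ e) ∨ (a ∧ u))) ↔ ((h → (¬a → e)) → ¬((¬u ∧ a))) = True
    ((¬p ∨ ¬h) ∨ (¬e ∧ p)) → ((¬p ∨ e) ∨ (a ∧ u)) = True
      (¬p ∨ ¬h) ∨ (¬e ∧ p) = False
        ¬p ∨ ¬h = False
          ¬p = False
          ¬h = False
        ¬e ∧ p = False
          ¬e = False
      (¬p ∨ e) ∨ (a ∧ u) = True
        ¬p ∨ e = True
          ¬p = False
        a ∧ u = False
    (h → (¬a → e)) → ¬((¬u ∧ a)) = True
      h → (¬a → e) = True
        ¬a → e = True
          ¬a = True
      ¬((¬u ∧ a)) = True
        ¬u ∧ a = False
          ¬u = True
Both conjuncts True, so the formula holds.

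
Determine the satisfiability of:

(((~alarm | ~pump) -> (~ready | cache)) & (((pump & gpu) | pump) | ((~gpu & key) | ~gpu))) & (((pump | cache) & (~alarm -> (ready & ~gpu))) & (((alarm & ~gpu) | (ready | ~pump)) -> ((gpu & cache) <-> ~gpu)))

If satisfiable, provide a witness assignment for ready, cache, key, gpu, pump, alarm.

ready = True, cache = False, key = False, gpu = True, pump = True, alarm = True

  ((~alarm | ~pump) -> (~ready | cache)) & (((pump & gpu) | pump) | ((~gpu & key) | ~gpu)) = True
    (~alarm | ~pump) -> (~ready | cache) = True
      ~alarm | ~pump = False
        ~alarm = False
        ~pump = False
      ~ready | cache = False
        ~ready = False
    ((pump & gpu) | pump) | ((~gpu & key) | ~gpu) = True
      (pump & gpu) | pump = True
        pump & gpu = True
      (~gpu & key) | ~gpu = False
        ~gpu & key = False
          ~gpu = False
        ~gpu = False
  ((pump | cache) & (~alarm -> (ready & ~gpu))) & (((alarm & ~gpu) | (ready | ~pump)) -> ((gpu & cache) <-> ~gpu)) = True
    (pump | cache) & (~alarm -> (ready & ~gpu)) = True
      pump | cache = True
      ~alarm -> (ready & ~gpu) = True
        ~alarm = False
        ready & ~gpu = False
          ~gpu = False
    ((alarm & ~gpu) | (ready | ~pump)) -> ((gpu & cache) <-> ~gpu) = True
      (alarm & ~gpu) | (ready | ~pump) = True
        alarm & ~gpu = False
          ~gpu = False
        ready | ~pump = True
          ~pump = False
      (gpu & cache) <-> ~gpu = True
        gpu & cache = False
        ~gpu = False
Both conjuncts True, so the formula holds.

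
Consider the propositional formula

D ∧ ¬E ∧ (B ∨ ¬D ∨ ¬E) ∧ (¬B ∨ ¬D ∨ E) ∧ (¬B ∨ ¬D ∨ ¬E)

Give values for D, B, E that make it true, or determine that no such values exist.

D = True, B = False, E = False

Unit clause (D) forces D = True.
Unit clause (¬E) forces E = False.
In (¬B ∨ ¬D ∨ E) only ¬B is left, so B = False.
All clauses satisfied.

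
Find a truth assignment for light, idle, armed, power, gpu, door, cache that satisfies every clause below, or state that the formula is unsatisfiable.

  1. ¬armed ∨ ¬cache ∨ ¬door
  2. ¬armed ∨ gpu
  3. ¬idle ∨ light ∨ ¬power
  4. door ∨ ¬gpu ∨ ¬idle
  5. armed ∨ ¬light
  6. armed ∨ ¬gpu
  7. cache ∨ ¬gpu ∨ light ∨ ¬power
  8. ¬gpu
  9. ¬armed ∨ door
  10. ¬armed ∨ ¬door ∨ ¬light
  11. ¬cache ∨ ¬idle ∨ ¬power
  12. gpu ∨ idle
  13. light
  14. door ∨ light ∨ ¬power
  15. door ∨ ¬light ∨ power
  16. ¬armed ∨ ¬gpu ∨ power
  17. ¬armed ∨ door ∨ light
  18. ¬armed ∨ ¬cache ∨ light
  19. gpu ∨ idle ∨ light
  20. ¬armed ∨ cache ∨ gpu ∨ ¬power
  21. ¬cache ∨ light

Case light = True:
  (armed ∨ ¬light) forces armed = True.
  (¬armed ∨ gpu) forces gpu = True.
  Clause (¬gpu) is falsified — contradiction.
Case light = False:
  Clause (light) is falsified — contradiction.
Both cases fail, so the formula is unsatisfiable.

UNSATISFIABLE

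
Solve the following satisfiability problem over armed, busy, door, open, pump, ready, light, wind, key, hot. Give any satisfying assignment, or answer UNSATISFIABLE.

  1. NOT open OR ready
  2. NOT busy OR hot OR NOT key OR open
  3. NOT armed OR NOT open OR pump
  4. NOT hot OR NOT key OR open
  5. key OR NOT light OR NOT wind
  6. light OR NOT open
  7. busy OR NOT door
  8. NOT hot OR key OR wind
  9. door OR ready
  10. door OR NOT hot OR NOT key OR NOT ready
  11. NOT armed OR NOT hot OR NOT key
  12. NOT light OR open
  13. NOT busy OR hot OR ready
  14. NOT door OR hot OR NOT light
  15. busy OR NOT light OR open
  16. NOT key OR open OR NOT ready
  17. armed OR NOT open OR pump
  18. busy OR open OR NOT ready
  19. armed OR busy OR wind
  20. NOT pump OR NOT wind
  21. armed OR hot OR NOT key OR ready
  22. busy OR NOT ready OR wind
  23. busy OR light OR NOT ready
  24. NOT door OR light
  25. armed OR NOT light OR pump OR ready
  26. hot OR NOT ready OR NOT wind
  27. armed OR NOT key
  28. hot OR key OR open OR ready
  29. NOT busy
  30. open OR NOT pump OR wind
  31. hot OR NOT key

Unsatisfiable — no assignment works.

Case busy = True:
  Clause (NOT busy) is falsified — contradiction.
Case busy = False:
  (busy OR NOT door) forces door = False.
  (door OR ready) forces ready = True.
  (busy OR open OR NOT ready) forces open = True.
  (light OR NOT open) forces light = True.
  (busy OR NOT ready OR wind) forces wind = True.
  (key OR NOT light OR NOT wind) forces key = True.
  (door OR NOT hot OR NOT key OR NOT ready) forces hot = False.
  Clause (hot OR NOT ready OR NOT wind) is falsified — contradiction.
Both cases fail, so the formula is unsatisfiable.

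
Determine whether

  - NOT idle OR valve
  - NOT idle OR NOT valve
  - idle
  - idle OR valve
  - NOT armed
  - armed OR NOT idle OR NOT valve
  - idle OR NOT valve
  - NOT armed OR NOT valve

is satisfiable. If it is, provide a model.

No satisfying assignment exists.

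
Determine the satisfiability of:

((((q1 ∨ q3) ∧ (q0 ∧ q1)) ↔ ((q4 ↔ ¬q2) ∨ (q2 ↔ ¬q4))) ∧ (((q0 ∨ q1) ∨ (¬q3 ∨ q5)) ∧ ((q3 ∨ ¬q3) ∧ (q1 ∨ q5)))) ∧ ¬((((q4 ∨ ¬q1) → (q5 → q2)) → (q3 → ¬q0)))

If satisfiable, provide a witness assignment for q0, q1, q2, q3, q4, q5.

q0 = True, q1 = True, q2 = True, q3 = True, q4 = False, q5 = False

  (((q1 ∨ q3) ∧ (q0 ∧ q1)) ↔ ((q4 ↔ ¬q2) ∨ (q2 ↔ ¬q4))) ∧ (((q0 ∨ q1) ∨ (¬q3 ∨ q5)) ∧ ((q3 ∨ ¬q3) ∧ (q1 ∨ q5))) = True
    ((q1 ∨ q3) ∧ (q0 ∧ q1)) ↔ ((q4 ↔ ¬q2) ∨ (q2 ↔ ¬q4)) = True
      (q1 ∨ q3) ∧ (q0 ∧ q1) = True
        q1 ∨ q3 = True
        q0 ∧ q1 = True
      (q4 ↔ ¬q2) ∨ (q2 ↔ ¬q4) = True
        q4 ↔ ¬q2 = True
          ¬q2 = False
        q2 ↔ ¬q4 = True
          ¬q4 = True
    ((q0 ∨ q1) ∨ (¬q3 ∨ q5)) ∧ ((q3 ∨ ¬q3) ∧ (q1 ∨ q5)) = True
      (q0 ∨ q1) ∨ (¬q3 ∨ q5) = True
        q0 ∨ q1 = True
        ¬q3 ∨ q5 = False
          ¬q3 = False
      (q3 ∨ ¬q3) ∧ (q1 ∨ q5) = True
        q3 ∨ ¬q3 = True
          ¬q3 = False
        q1 ∨ q5 = True
  ¬((((q4 ∨ ¬q1) → (q5 → q2)) → (q3 → ¬q0))) = True
    ((q4 ∨ ¬q1) → (q5 → q2)) → (q3 → ¬q0) = False
      (q4 ∨ ¬q1) → (q5 → q2) = True
        q4 ∨ ¬q1 = False
          ¬q1 = False
        q5 → q2 = True
      q3 → ¬q0 = False
        ¬q0 = False
Both conjuncts True, so the formula holds.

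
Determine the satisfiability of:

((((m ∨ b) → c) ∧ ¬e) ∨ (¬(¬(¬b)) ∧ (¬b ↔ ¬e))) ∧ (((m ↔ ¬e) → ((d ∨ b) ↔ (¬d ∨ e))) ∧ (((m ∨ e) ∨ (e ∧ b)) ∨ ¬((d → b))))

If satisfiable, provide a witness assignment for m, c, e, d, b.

m = True; c = True; e = False; d = False; b = True

  (((m ∨ b) → c) ∧ ¬e) ∨ (¬(¬(¬b)) ∧ (¬b ↔ ¬e)) = True
    ((m ∨ b) → c) ∧ ¬e = True
      (m ∨ b) → c = True
        m ∨ b = True
      ¬e = True
    ¬(¬(¬b)) ∧ (¬b ↔ ¬e) = False
      ¬(¬(¬b)) = False
        ¬(¬b) = True
          ¬b = False
      ¬b ↔ ¬e = False
        ¬b = False
        ¬e = True
  ((m ↔ ¬e) → ((d ∨ b) ↔ (¬d ∨ e))) ∧ (((m ∨ e) ∨ (e ∧ b)) ∨ ¬((d → b))) = True
    (m ↔ ¬e) → ((d ∨ b) ↔ (¬d ∨ e)) = True
      m ↔ ¬e = True
        ¬e = True
      (d ∨ b) ↔ (¬d ∨ e) = True
        d ∨ b = True
        ¬d ∨ e = True
          ¬d = True
    ((m ∨ e) ∨ (e ∧ b)) ∨ ¬((d → b)) = True
      (m ∨ e) ∨ (e ∧ b) = True
        m ∨ e = True
        e ∧ b = False
      ¬((d → b)) = False
        d → b = True
Both conjuncts True, so the formula holds.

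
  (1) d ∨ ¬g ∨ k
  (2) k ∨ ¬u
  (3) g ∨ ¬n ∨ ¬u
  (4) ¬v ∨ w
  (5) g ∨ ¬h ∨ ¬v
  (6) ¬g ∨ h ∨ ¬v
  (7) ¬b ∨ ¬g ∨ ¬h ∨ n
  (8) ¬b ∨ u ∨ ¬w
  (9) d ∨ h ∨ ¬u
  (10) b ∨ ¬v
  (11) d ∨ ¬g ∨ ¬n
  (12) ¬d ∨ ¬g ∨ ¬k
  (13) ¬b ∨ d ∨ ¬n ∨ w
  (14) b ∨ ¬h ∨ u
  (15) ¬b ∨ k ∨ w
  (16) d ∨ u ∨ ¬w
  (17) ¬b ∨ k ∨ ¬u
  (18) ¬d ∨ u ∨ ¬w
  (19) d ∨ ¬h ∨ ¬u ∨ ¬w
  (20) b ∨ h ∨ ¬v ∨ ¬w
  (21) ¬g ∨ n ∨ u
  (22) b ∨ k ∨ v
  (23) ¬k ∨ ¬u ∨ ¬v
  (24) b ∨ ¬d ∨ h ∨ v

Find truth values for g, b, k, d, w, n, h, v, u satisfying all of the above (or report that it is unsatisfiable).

Set g = False.
Set b = True.
Try k = False:
  (k ∨ ¬u) forces u = False.
  (¬b ∨ u ∨ ¬w) forces w = False.
  clause (¬b ∨ k ∨ w) is falsified — backtrack.
So k = True.
Set d = True.
Set w = False.
  then (¬v ∨ w) forces v = False.
Set n = False.
Set h = True.
Set u = True.
All clauses satisfied.

g = False, b = True, k = True, d = True, w = False, n = False, h = True, v = False, u = True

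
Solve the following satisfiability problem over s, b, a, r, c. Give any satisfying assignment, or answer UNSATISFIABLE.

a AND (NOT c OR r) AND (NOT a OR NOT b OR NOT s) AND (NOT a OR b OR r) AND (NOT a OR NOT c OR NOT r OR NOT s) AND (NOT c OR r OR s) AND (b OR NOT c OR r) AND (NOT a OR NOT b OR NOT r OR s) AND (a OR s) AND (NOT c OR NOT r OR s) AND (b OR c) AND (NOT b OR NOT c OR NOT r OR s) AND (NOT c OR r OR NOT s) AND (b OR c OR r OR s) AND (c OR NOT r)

Unit clause (a) forces a = True.
Try s = True:
  (NOT a OR NOT b OR NOT s) forces b = False.
  (NOT a OR b OR r) forces r = True.
  (NOT a OR NOT c OR NOT r OR NOT s) forces c = False.
  clause (b OR c) is falsified — backtrack.
So s = False.
Try b = False:
  (NOT a OR b OR r) forces r = True.
  (NOT c OR NOT r OR s) forces c = False.
  clause (b OR c) is falsified — backtrack.
So b = True.
  then (NOT a OR NOT b OR NOT r OR s) forces r = False.
  then (NOT c OR r) forces c = False.
All clauses satisfied.

s = False, b = True, a = True, r = False, c = False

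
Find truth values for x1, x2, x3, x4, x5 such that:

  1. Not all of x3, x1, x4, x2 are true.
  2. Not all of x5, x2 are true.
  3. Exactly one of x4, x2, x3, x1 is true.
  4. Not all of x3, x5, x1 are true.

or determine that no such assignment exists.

x1 = True, x2 = False, x3 = False, x4 = False, x5 = True

  (1) {x3, x1, x4, x2}: 1/4 true — not all ✓
  (2) {x5, x2}: 1/2 true — not all ✓
  (3) {x4, x2, x3, x1}: 1 true — exactly one ✓
  (4) {x3, x5, x1}: 2/3 true — not all ✓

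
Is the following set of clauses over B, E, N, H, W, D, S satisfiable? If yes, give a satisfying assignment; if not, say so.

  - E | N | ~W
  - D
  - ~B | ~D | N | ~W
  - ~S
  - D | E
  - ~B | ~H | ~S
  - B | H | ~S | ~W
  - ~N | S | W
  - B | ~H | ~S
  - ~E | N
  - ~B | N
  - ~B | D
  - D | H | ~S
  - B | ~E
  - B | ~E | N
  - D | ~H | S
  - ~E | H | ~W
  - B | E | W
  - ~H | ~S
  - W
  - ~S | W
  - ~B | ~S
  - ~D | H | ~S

Unit clause (D) forces D = True.
Unit clause (~S) forces S = False.
Unit clause (W) forces W = True.
Set B = True.
  then (~B | ~D | N | ~W) forces N = True.
Set E = False.
Set H = False.
All clauses satisfied.

B: True; E: False; N: True; H: False; W: True; D: True; S: False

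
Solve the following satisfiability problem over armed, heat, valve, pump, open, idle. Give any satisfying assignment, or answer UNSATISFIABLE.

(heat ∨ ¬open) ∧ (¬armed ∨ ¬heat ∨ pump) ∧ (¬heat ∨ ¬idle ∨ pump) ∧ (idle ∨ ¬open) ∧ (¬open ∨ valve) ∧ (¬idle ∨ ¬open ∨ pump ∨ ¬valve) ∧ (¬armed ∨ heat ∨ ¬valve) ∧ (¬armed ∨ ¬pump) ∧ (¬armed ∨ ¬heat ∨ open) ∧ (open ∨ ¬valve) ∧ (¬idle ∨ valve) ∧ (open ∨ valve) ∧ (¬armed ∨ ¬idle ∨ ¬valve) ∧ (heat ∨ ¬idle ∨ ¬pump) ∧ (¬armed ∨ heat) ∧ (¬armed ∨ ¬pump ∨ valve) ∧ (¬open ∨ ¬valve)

Case valve = True:
  (open ∨ ¬valve) forces open = True.
  Clause (¬open ∨ ¬valve) is falsified — contradiction.
Case valve = False:
  (¬open ∨ valve) forces open = False.
  Clause (open ∨ valve) is falsified — contradiction.
Both cases fail, so the formula is unsatisfiable.

No satisfying assignment exists.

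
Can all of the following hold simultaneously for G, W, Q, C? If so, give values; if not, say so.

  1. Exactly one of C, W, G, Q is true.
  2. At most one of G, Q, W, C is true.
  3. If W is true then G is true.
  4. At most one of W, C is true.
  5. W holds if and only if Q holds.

G: True; W: False; Q: False; C: False

  (1) {C, W, G, Q}: 1 true — exactly one ✓
  (2) {G, Q, W, C}: 1 true — at most one ✓
  (3) W=F ⇒ G: vacuous ✓
  (4) {W, C}: 0 true — at most one ✓
  (5) W=F, Q=F — same ✓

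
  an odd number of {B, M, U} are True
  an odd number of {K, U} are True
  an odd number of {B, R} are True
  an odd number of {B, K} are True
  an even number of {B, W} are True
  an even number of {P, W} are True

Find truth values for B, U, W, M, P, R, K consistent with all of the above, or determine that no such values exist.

B = True, U = True, W = True, M = True, P = True, R = False, K = False

{B, M, U}: 3 true → odd ✓
{K, U}: 1 true → odd ✓
{B, R}: 1 true → odd ✓
{B, K}: 1 true → odd ✓
{B, W}: 2 true → even ✓
{P, W}: 2 true → even ✓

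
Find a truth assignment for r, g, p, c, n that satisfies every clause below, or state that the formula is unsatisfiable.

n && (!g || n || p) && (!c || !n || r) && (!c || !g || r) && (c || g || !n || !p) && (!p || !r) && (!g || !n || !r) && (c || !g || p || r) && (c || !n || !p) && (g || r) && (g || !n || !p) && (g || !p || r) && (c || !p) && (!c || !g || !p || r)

r = True, g = False, p = False, c = False, n = True

Unit clause (n) forces n = True.
Set r = True.
  then (!p || !r) forces p = False.
  then (!g || !n || !r) forces g = False.
Set c = False.
All clauses satisfied.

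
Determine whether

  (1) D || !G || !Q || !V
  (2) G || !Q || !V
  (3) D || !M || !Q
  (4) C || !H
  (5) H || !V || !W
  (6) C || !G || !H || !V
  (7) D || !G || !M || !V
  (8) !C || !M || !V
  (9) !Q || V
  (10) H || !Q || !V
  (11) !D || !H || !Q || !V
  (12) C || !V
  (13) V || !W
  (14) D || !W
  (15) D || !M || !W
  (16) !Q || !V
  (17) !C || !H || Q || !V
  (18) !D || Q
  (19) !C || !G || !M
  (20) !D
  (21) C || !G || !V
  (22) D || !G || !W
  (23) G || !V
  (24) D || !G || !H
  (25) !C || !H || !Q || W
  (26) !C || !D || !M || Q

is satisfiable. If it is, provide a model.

V=F, D=F, Q=F, H=F, G=F, C=F, W=F, M=T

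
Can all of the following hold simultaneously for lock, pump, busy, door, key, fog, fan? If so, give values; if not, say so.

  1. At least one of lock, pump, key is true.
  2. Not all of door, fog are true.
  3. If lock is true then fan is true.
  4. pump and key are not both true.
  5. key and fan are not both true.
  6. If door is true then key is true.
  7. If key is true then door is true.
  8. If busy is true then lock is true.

lock: True; pump: True; busy: False; door: False; key: False; fog: False; fan: True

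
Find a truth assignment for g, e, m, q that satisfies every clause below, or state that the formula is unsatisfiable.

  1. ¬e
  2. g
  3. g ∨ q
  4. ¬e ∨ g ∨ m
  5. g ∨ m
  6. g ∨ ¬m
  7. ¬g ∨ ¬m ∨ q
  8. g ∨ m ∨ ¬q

Unit clause (¬e) forces e = False.
Unit clause (g) forces g = True.
Set m = False.
Set q = False.
Check each clause:
  (¬e): ¬e holds.
  (g): g holds.
  (g ∨ q): g holds.
  (¬e ∨ g ∨ m): ¬e holds.
  (g ∨ m): g holds.
  (g ∨ ¬m): g holds.
  (¬g ∨ ¬m ∨ q): ¬m holds.
  (g ∨ m ∨ ¬q): g holds.
All clauses satisfied.

g = True; e = False; m = False; q = False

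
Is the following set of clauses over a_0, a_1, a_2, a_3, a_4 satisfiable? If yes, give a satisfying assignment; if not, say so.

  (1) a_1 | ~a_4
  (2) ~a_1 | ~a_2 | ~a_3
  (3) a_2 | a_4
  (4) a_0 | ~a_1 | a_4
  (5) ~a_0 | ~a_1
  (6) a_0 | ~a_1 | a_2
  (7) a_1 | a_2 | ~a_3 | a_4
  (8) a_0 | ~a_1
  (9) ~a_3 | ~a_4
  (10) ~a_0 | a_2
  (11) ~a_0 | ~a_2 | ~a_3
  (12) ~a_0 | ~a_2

Try a_0 = True:
  (~a_0 | ~a_1) forces a_1 = False.
  (a_1 | ~a_4) forces a_4 = False.
  (a_2 | a_4) forces a_2 = True.
  clause (~a_0 | ~a_2) is falsified — backtrack.
So a_0 = False.
  then (a_0 | ~a_1) forces a_1 = False.
  then (a_1 | ~a_4) forces a_4 = False.
  then (a_2 | a_4) forces a_2 = True.
Set a_3 = True.
All clauses satisfied.

a_0 = False; a_1 = False; a_2 = True; a_3 = True; a_4 = False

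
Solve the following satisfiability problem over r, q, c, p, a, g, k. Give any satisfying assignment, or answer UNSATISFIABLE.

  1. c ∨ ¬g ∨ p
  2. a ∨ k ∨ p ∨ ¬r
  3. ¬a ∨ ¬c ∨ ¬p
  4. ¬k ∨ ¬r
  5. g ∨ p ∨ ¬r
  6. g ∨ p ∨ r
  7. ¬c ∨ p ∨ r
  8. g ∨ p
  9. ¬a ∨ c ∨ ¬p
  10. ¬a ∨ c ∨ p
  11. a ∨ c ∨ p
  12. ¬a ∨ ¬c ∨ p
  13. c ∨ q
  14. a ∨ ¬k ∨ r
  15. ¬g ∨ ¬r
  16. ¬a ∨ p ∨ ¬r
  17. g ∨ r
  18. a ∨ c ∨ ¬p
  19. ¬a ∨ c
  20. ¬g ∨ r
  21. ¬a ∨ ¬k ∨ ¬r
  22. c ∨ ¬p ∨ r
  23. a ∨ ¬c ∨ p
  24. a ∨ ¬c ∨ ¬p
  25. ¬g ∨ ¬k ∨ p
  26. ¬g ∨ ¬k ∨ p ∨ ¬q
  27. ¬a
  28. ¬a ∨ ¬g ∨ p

No satisfying assignment exists.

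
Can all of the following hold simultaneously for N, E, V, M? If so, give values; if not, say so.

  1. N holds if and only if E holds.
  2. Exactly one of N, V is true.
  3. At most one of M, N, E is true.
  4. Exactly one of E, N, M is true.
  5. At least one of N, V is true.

N=F, E=F, V=T, M=T

  (1) N=F, E=F — same ✓
  (2) {N, V}: 1 true — exactly one ✓
  (3) {M, N, E}: 1 true — at most one ✓
  (4) {E, N, M}: 1 true — exactly one ✓
  (5) {N, V}: 1 true — at least one ✓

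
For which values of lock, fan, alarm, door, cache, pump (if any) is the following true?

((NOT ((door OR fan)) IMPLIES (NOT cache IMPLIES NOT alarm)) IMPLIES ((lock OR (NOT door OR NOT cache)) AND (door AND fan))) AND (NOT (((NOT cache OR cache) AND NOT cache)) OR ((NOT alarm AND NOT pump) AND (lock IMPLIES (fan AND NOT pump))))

lock=F, fan=T, alarm=F, door=T, cache=F, pump=F

  (NOT ((door OR fan)) IMPLIES (NOT cache IMPLIES NOT alarm)) IMPLIES ((lock OR (NOT door OR NOT cache)) AND (door AND fan)) = True
    NOT ((door OR fan)) IMPLIES (NOT cache IMPLIES NOT alarm) = True
      NOT ((door OR fan)) = False
        door OR fan = True
      NOT cache IMPLIES NOT alarm = True
        NOT cache = True
        NOT alarm = True
    (lock OR (NOT door OR NOT cache)) AND (door AND fan) = True
      lock OR (NOT door OR NOT cache) = True
        NOT door OR NOT cache = True
          NOT door = False
          NOT cache = True
      door AND fan = True
  NOT (((NOT cache OR cache) AND NOT cache)) OR ((NOT alarm AND NOT pump) AND (lock IMPLIES (fan AND NOT pump))) = True
    NOT (((NOT cache OR cache) AND NOT cache)) = False
      (NOT cache OR cache) AND NOT cache = True
        NOT cache OR cache = True
          NOT cache = True
        NOT cache = True
    (NOT alarm AND NOT pump) AND (lock IMPLIES (fan AND NOT pump)) = True
      NOT alarm AND NOT pump = True
        NOT alarm = True
        NOT pump = True
      lock IMPLIES (fan AND NOT pump) = True
        fan AND NOT pump = True
          NOT pump = True
Both conjuncts True, so the formula holds.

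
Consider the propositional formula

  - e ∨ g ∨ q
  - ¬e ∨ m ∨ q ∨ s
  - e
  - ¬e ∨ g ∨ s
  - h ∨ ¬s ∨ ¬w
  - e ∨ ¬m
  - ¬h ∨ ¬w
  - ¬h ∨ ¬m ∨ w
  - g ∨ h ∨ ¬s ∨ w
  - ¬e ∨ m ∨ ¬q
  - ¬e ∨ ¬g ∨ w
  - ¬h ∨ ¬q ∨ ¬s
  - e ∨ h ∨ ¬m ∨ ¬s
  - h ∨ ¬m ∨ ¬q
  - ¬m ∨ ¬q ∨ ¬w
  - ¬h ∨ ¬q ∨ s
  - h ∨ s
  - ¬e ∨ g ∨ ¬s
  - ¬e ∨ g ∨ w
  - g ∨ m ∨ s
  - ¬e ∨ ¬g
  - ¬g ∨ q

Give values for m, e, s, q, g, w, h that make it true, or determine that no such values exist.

No satisfying assignment exists.

Case e = True:
  (¬e ∨ ¬g) forces g = False.
  (¬e ∨ g ∨ s) forces s = True.
  Clause (¬e ∨ g ∨ ¬s) is falsified — contradiction.
Case e = False:
  Clause (e) is falsified — contradiction.
Both cases fail, so the formula is unsatisfiable.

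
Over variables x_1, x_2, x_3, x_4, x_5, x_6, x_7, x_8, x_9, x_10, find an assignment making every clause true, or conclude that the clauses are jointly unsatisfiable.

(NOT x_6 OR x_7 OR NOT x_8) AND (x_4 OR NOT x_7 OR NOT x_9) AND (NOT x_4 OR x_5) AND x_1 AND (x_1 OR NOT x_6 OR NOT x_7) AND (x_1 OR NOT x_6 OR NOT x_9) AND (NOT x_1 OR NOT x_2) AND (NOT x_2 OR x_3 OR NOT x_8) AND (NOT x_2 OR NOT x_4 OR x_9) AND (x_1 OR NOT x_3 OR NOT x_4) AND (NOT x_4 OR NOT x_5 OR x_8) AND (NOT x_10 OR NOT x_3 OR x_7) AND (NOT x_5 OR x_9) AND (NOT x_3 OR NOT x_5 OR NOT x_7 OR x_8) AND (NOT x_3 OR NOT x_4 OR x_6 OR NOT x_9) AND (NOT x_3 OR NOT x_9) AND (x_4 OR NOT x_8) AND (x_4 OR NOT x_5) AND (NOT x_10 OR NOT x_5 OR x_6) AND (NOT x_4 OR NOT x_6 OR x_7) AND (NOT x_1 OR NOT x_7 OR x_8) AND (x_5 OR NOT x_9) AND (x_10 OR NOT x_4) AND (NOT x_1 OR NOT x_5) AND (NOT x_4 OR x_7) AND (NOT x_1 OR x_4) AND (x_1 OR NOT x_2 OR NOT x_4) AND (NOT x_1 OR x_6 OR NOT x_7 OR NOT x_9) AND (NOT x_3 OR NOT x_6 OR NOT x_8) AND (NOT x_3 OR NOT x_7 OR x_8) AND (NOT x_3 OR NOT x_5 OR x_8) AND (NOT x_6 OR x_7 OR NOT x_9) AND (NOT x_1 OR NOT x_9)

Unsatisfiable — no assignment works.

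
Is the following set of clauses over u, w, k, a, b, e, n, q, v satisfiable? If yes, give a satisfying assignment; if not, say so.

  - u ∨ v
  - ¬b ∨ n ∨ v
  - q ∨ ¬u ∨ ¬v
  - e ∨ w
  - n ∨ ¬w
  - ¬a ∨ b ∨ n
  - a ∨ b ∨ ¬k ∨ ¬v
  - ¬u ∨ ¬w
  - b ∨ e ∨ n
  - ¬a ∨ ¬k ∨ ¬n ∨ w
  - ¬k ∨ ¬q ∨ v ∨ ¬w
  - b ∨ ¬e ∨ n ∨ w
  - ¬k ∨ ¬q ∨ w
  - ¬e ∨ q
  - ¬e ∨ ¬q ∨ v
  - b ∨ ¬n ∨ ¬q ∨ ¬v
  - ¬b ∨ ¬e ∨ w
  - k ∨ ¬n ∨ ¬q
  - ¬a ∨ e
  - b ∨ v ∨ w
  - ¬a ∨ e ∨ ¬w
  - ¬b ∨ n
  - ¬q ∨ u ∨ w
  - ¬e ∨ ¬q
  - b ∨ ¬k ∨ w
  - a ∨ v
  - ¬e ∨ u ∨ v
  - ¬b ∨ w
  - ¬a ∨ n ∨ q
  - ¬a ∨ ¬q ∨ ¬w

u = False, w = True, k = True, a = False, b = True, e = False, n = True, q = True, v = True

Try u = True:
  (¬u ∨ ¬w) forces w = False.
  (e ∨ w) forces e = True.
  (¬e ∨ q) forces q = True.
  clause (¬e ∨ ¬q) is falsified — backtrack.
So u = False.
  then (u ∨ v) forces v = True.
Set w = True.
  then (n ∨ ¬w) forces n = True.
Set k = True.
Set a = False.
  then (a ∨ b ∨ ¬k ∨ ¬v) forces b = True.
Try e = True:
  (¬e ∨ q) forces q = True.
  clause (¬e ∨ ¬q) is falsified — backtrack.
So e = False.
Set q = True.
All clauses satisfied.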